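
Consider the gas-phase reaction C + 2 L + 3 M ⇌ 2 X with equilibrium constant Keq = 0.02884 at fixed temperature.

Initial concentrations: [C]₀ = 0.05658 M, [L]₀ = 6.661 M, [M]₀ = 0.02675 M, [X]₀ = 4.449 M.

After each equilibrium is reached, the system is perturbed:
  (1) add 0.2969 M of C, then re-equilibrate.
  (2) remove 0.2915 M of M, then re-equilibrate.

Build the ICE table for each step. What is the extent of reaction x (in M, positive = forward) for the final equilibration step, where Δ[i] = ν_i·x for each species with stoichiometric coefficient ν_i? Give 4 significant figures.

x = -0.06271 M

Q₀ = 4.1192e+05 vs Keq = 0.02884 ⇒ Q>K, reverse
Step 1:
                    C           L           M           X
  init        0.05658       6.661     0.02675       4.449
  Δ            0.6492       1.298       1.948      -1.298
  eq           0.7058       7.959       1.974       3.151
  solve Keq expr → x = -0.6492; check Q = 0.02884
Then add 0.2969 M of C.
Step 2:
                    C           L           M           X
  init          1.003       7.959       1.974       3.151
  Δ          -0.04678    -0.09355     -0.1403     0.09355
  eq           0.9559       7.866       1.834       3.244
  solve Keq expr → x = 0.04678; check Q = 0.02884
Then remove 0.2915 M of M.
Step 3:
                    C           L           M           X
  init         0.9559       7.866       1.543       3.244
  Δ           0.06271      0.1254      0.1881     -0.1254
  eq            1.019       7.991       1.731       3.119
  solve Keq expr → x = -0.06271; check Q = 0.02884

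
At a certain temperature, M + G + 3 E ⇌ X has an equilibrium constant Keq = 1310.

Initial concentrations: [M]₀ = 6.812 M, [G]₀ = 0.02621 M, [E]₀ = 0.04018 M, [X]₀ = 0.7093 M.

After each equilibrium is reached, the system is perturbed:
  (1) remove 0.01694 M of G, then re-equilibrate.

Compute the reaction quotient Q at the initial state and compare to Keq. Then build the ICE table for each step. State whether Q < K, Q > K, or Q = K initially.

Q₀ = 6.1243e+04; Q > K (proceeds reverse)

Q₀ = 6.1243e+04 vs Keq = 1310 ⇒ Q>K, reverse
Step 1:
                    M           G           E           X
  Initial       6.812     0.02621     0.04018      0.7093
  Change      0.02476     0.02476     0.07428    -0.02476
  Equil         6.837     0.05097      0.1145      0.6845
  solve Keq expr → x = -0.02476; check Q = 1310
Then remove 0.01694 M of G.
Step 2:
                    M           G           E           X
  Initial       6.837     0.03403      0.1145      0.6845
  Change     0.003872    0.003872     0.01162   -0.003872
  Equil         6.841      0.0379      0.1261      0.6807
  solve Keq expr → x = -0.003872; check Q = 1310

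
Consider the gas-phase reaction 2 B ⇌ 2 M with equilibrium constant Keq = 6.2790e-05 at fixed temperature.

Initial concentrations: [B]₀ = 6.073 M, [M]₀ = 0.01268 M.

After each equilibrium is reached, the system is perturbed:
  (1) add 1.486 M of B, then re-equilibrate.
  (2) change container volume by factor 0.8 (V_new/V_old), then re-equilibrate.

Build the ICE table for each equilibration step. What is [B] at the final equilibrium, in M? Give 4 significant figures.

[B]_eq = 9.39 M

Q₀ = 4.3595e-06 vs Keq = 6.2790e-05 ⇒ Q<K, forward
Step 1:
                    B           M
  Initial       6.073     0.01268
  Change     -0.03516     0.03516
  Equil         6.038     0.04784
  solve Keq expr → x = 0.01758; check Q = 6.2790e-05
Then add 1.486 M of B.
Step 2:
                    B           M
  Initial       7.524     0.04784
  Change     -0.01168     0.01168
  Equil         7.512     0.05953
  solve Keq expr → x = 0.005841; check Q = 6.2790e-05
Then change container volume by factor 0.8 (V_new/V_old).
Step 3:
                    B           M
  Initial        9.39     0.07441
  Change            0           0
  Equil          9.39     0.07441
  solve Keq expr → x = 0; check Q = 6.2790e-05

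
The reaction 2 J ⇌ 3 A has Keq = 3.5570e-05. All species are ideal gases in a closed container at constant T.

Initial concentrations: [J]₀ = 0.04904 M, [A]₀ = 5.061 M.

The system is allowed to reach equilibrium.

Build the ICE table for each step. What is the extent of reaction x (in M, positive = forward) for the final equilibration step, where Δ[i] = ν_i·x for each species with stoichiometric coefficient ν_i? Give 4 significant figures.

Q₀ = 5.3902e+04 vs Keq = 3.5570e-05 ⇒ Q>K, reverse
Step 1:
                   J          A
  I          0.04904      5.061
  C            3.325     -4.987
  E            3.374    0.07398
  solve Keq expr → x = -1.662; check Q = 3.5570e-05

x = -1.662 M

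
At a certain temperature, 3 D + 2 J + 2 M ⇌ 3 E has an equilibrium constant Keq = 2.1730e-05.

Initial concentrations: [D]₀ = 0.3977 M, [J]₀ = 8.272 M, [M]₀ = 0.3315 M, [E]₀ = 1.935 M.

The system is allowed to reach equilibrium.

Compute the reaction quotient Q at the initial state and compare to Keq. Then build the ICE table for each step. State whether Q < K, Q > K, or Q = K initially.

Q₀ = 15.32 vs Keq = 2.1730e-05 ⇒ Q>K, reverse
Step 1:
                    D           J           M           E
  I            0.3977       8.272      0.3315       1.935
  C              1.62        1.08        1.08       -1.62
  E             2.018       9.352       1.412      0.3146
  solve Keq expr → x = -0.5401; check Q = 2.1730e-05

Q₀ = 15.32; Q > K (proceeds reverse)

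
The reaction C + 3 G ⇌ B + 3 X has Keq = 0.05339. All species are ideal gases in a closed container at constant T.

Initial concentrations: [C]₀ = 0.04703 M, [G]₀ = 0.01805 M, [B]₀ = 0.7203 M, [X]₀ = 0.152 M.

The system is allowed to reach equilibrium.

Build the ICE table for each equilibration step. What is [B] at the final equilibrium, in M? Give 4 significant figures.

[B]_eq = 0.6787 M

Q₀ = 9146 vs Keq = 0.05339 ⇒ Q>K, reverse
Step 1:
                    C           G           B           X
  init        0.04703     0.01805      0.7203       0.152
  Δ           0.04158      0.1247    -0.04158     -0.1247
  eq          0.08861      0.1428      0.6787     0.02727
  solve Keq expr → x = -0.04158; check Q = 0.05339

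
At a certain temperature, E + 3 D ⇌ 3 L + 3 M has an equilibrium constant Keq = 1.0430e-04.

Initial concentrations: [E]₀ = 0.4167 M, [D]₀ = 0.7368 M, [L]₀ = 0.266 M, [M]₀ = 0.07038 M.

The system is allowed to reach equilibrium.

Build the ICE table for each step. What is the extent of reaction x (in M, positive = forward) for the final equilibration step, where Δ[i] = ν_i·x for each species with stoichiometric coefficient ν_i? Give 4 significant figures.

x = 0.006041 M

Q₀ = 3.9366e-05 vs Keq = 1.0430e-04 ⇒ Q<K, forward
Step 1:
                   E          D          L          M
  Initial     0.4167     0.7368      0.266    0.07038
  Change   -0.006041   -0.01812    0.01812    0.01812
  Equil       0.4107     0.7187     0.2841     0.0885
  solve Keq expr → x = 0.006041; check Q = 1.0430e-04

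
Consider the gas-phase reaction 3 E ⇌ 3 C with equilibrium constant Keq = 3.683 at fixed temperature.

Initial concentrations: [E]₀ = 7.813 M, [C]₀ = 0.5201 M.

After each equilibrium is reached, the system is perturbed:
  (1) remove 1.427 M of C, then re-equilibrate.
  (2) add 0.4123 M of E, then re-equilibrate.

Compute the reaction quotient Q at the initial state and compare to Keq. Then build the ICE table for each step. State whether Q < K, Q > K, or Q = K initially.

Q₀ = 2.9499e-04; Q < K (proceeds forward)

Q₀ = 2.9499e-04 vs Keq = 3.683 ⇒ Q<K, forward
Step 1:
                   E          C
  init         7.813     0.5201
  Δ           -4.538      4.538
  eq           3.275      5.058
  solve Keq expr → x = 1.513; check Q = 3.683
Then remove 1.427 M of C.
Step 2:
                   E          C
  init         3.275      3.631
  Δ          -0.5609     0.5609
  eq           2.714      4.192
  solve Keq expr → x = 0.187; check Q = 3.683
Then add 0.4123 M of E.
Step 3:
                   E          C
  init         3.127      4.192
  Δ          -0.2503     0.2503
  eq           2.876      4.442
  solve Keq expr → x = 0.08342; check Q = 3.683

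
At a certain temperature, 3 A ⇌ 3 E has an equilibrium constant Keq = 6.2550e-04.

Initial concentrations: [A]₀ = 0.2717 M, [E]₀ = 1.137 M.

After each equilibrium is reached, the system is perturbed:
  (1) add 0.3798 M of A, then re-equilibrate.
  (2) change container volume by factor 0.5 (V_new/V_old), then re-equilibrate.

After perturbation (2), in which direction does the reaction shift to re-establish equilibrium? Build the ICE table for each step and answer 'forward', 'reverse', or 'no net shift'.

Direction: no net shift

Q₀ = 73.28 vs Keq = 6.2550e-04 ⇒ Q>K, reverse
Step 1:
                  A         E
  init       0.2717     1.137
  Δ           1.026    -1.026
  eq          1.298     0.111
  solve Keq expr → x = -0.342; check Q = 6.2550e-04
Then add 0.3798 M of A.
Step 2:
                  A         E
  init        1.678     0.111
  Δ        -0.02992   0.02992
  eq          1.648    0.1409
  solve Keq expr → x = 0.009974; check Q = 6.2550e-04
Then change container volume by factor 0.5 (V_new/V_old).
Step 3:
                  A         E
  init        3.295    0.2818
  Δ               0         0
  eq          3.295    0.2818
  solve Keq expr → x = 0; check Q = 6.2550e-04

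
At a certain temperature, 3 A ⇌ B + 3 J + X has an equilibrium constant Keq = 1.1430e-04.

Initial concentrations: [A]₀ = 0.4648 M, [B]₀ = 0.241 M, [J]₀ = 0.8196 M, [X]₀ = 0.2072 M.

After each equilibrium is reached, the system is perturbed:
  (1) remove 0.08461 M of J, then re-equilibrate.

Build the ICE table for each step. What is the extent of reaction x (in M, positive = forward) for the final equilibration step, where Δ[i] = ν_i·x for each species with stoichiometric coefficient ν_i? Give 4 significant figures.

Q₀ = 0.2738 vs Keq = 1.1430e-04 ⇒ Q>K, reverse
Step 1:
                   A          B          J          X
  I           0.4648      0.241     0.8196     0.2072
  C           0.4983    -0.1661    -0.4983    -0.1661
  E           0.9631     0.0749     0.3213     0.0411
  solve Keq expr → x = -0.1661; check Q = 1.1430e-04
Then remove 0.08461 M of J.
Step 2:
                   A          B          J          X
  I           0.9631     0.0749     0.2367     0.0411
  C          -0.0349    0.01163     0.0349    0.01163
  E           0.9282    0.08653     0.2716    0.05273
  solve Keq expr → x = 0.01163; check Q = 1.1430e-04

x = 0.01163 M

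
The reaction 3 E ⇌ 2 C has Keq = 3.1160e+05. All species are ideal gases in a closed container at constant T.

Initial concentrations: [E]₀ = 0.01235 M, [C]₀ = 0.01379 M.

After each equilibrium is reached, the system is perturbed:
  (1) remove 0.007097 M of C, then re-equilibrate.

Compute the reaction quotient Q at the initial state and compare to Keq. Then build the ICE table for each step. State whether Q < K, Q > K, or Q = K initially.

Q₀ = 101; Q < K (proceeds forward)

Q₀ = 101 vs Keq = 3.1160e+05 ⇒ Q<K, forward
Step 1:
                    E           C
  I           0.01235     0.01379
  C          -0.01122    0.007478
  E          0.001132     0.02127
  solve Keq expr → x = 0.003739; check Q = 3.1160e+05
Then remove 0.007097 M of C.
Step 2:
                    E           C
  I          0.001132     0.01417
  C       -2.6143e-04  1.7429e-04
  E        8.7086e-04     0.01435
  solve Keq expr → x = 8.7143e-05; check Q = 3.1160e+05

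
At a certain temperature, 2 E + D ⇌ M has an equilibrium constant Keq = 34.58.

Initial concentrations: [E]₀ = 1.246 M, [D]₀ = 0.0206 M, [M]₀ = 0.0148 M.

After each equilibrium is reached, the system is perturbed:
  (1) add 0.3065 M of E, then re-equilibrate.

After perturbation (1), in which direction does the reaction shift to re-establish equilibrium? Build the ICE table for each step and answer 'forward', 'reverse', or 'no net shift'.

Q₀ = 0.4628 vs Keq = 34.58 ⇒ Q<K, forward
Step 1:
                   E          D          M
  Initial      1.246     0.0206     0.0148
  Change    -0.03982   -0.01991    0.01991
  Equil        1.206 6.8993e-04    0.03471
  solve Keq expr → x = 0.01991; check Q = 34.58
Then add 0.3065 M of E.
Step 2:
                   E          D          M
  Initial      1.513 6.8993e-04    0.03471
  Change  -4.9568e-04 -2.4784e-04 2.4784e-04
  Equil        1.512 4.4209e-04    0.03496
  solve Keq expr → x = 2.4784e-04; check Q = 34.58

Direction: forward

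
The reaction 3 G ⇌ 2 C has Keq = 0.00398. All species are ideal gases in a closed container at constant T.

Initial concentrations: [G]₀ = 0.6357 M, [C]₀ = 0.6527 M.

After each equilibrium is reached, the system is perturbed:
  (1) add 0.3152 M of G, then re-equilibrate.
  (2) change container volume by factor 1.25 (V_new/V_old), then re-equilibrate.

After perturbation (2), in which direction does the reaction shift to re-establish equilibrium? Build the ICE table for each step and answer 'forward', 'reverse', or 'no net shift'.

Direction: reverse

Q₀ = 1.658 vs Keq = 0.00398 ⇒ Q>K, reverse
Step 1:
                    G           C
  init         0.6357      0.6527
  Δ            0.8139     -0.5426
  eq             1.45      0.1101
  solve Keq expr → x = -0.2713; check Q = 0.00398
Then add 0.3152 M of G.
Step 2:
                    G           C
  init          1.765      0.1101
  Δ          -0.04775     0.03184
  eq            1.717      0.1419
  solve Keq expr → x = 0.01592; check Q = 0.00398
Then change container volume by factor 1.25 (V_new/V_old).
Step 3:
                    G           C
  init          1.374      0.1136
  Δ           0.01541    -0.01027
  eq            1.389      0.1033
  solve Keq expr → x = -0.005137; check Q = 0.00398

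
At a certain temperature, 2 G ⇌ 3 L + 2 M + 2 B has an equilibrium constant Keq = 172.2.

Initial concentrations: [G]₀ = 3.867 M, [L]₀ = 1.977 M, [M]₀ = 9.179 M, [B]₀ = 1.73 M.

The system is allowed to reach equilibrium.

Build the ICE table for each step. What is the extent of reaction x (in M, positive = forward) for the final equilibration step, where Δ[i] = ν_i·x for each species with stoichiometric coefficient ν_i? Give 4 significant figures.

x = 0.03407 M

Q₀ = 130.3 vs Keq = 172.2 ⇒ Q<K, forward
Step 1:
                   G          L          M          B
  Initial      3.867      1.977      9.179       1.73
  Change    -0.06813     0.1022    0.06813    0.06813
  Equil        3.799      2.079      9.247      1.798
  solve Keq expr → x = 0.03407; check Q = 172.2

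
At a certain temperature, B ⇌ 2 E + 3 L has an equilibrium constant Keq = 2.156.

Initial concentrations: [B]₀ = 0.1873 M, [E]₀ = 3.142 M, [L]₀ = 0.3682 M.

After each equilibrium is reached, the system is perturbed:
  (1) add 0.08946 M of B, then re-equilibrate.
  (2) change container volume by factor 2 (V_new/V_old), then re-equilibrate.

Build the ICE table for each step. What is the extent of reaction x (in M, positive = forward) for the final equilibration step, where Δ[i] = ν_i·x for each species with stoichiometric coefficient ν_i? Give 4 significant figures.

x = 0.06176 M

Q₀ = 2.631 vs Keq = 2.156 ⇒ Q>K, reverse
Step 1:
                   B          E          L
  I           0.1873      3.142     0.3682
  C         0.006297   -0.01259   -0.01889
  E           0.1936      3.129     0.3493
  solve Keq expr → x = -0.006297; check Q = 2.156
Then add 0.08946 M of B.
Step 2:
                   B          E          L
  I           0.2831      3.129     0.3493
  C         -0.01296    0.02591    0.03887
  E           0.2701      3.155     0.3882
  solve Keq expr → x = 0.01296; check Q = 2.156
Then change container volume by factor 2 (V_new/V_old).
Step 3:
                   B          E          L
  I           0.1351      1.578     0.1941
  C         -0.06176     0.1235     0.1853
  E          0.07329      1.701     0.3794
  solve Keq expr → x = 0.06176; check Q = 2.156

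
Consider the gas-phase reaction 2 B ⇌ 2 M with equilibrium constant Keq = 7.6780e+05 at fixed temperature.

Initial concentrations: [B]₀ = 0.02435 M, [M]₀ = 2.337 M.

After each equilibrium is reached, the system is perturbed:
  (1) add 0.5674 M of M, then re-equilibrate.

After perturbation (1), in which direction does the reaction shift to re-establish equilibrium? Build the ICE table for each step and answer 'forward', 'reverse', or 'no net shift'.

Q₀ = 9211 vs Keq = 7.6780e+05 ⇒ Q<K, forward
Step 1:
                  B         M
  Initial   0.02435     2.337
  Change   -0.02166   0.02166
  Equil    0.002692     2.359
  solve Keq expr → x = 0.01083; check Q = 7.6780e+05
Then add 0.5674 M of M.
Step 2:
                  B         M
  Initial  0.002692     2.926
  Change  6.4680e-04 -6.4680e-04
  Equil    0.003339     2.925
  solve Keq expr → x = -3.2340e-04; check Q = 7.6780e+05

Direction: reverse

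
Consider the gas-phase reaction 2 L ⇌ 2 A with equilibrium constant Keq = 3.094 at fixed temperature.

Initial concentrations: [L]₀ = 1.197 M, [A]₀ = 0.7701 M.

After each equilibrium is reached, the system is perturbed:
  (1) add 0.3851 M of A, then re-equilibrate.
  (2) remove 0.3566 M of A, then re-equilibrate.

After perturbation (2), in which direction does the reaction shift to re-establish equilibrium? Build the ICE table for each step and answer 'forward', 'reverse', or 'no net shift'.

Direction: forward

Q₀ = 0.4139 vs Keq = 3.094 ⇒ Q<K, forward
Step 1:
                   L          A
  I            1.197     0.7701
  C           -0.484      0.484
  E            0.713      1.254
  solve Keq expr → x = 0.242; check Q = 3.094
Then add 0.3851 M of A.
Step 2:
                   L          A
  I            0.713      1.639
  C           0.1396    -0.1396
  E           0.8526        1.5
  solve Keq expr → x = -0.06979; check Q = 3.094
Then remove 0.3566 M of A.
Step 3:
                   L          A
  I           0.8526      1.143
  C          -0.1293     0.1293
  E           0.7233      1.272
  solve Keq expr → x = 0.06463; check Q = 3.094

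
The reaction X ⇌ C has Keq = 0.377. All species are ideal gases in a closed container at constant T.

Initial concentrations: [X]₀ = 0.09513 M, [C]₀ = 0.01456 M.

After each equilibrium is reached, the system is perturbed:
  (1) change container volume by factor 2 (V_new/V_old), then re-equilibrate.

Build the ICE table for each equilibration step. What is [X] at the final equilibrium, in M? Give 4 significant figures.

Q₀ = 0.1531 vs Keq = 0.377 ⇒ Q<K, forward
Step 1:
                   X          C
  I          0.09513    0.01456
  C         -0.01547    0.01547
  E          0.07966    0.03003
  solve Keq expr → x = 0.01547; check Q = 0.377
Then change container volume by factor 2 (V_new/V_old).
Step 2:
                   X          C
  I          0.03983    0.01502
  C                0          0
  E          0.03983    0.01502
  solve Keq expr → x = 0; check Q = 0.377

[X]_eq = 0.03983 M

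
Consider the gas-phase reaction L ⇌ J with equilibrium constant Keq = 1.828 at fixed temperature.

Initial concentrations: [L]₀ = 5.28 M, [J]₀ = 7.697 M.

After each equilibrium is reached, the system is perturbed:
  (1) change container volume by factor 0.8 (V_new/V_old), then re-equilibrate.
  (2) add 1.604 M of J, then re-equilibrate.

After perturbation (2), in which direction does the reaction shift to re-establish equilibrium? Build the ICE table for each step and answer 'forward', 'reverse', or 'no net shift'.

Q₀ = 1.458 vs Keq = 1.828 ⇒ Q<K, forward
Step 1:
                    L           J
  I              5.28       7.697
  C           -0.6912      0.6912
  E             4.589       8.388
  solve Keq expr → x = 0.6912; check Q = 1.828
Then change container volume by factor 0.8 (V_new/V_old).
Step 2:
                    L           J
  I             5.736       10.49
  C                 0           0
  E             5.736       10.49
  solve Keq expr → x = 0; check Q = 1.828
Then add 1.604 M of J.
Step 3:
                    L           J
  I             5.736       12.09
  C            0.5672     -0.5672
  E             6.303       11.52
  solve Keq expr → x = -0.5672; check Q = 1.828

Direction: reverse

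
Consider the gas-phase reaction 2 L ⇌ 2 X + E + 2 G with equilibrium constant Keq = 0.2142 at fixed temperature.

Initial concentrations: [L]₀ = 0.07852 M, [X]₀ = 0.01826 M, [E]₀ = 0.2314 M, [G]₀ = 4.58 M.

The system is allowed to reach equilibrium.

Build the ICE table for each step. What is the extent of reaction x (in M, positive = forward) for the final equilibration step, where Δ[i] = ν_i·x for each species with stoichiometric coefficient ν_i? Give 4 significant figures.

Q₀ = 0.2625 vs Keq = 0.2142 ⇒ Q>K, reverse
Step 1:
                    L           X           E           G
  Initial     0.07852     0.01826      0.2314        4.58
  Change     0.001433   -0.001433 -7.1650e-04   -0.001433
  Equil       0.07995     0.01683      0.2307       4.579
  solve Keq expr → x = -7.1650e-04; check Q = 0.2142

x = -7.1650e-04 M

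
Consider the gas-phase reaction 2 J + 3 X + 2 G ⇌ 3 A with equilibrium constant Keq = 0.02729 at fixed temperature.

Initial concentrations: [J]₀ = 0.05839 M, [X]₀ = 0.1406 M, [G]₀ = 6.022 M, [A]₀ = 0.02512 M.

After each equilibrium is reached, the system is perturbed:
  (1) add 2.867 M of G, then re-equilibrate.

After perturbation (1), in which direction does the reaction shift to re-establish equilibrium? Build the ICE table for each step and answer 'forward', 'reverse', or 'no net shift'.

Q₀ = 0.04613 vs Keq = 0.02729 ⇒ Q>K, reverse
Step 1:
                    J           X           G           A
  init        0.05839      0.1406       6.022     0.02512
  Δ          0.002044    0.003067    0.002044   -0.003067
  eq          0.06043      0.1437       6.024     0.02205
  solve Keq expr → x = -0.001022; check Q = 0.02729
Then add 2.867 M of G.
Step 2:
                    J           X           G           A
  init        0.06043      0.1437       8.891     0.02205
  Δ         -0.003099   -0.004649   -0.003099    0.004649
  eq          0.05734       0.139       8.888      0.0267
  solve Keq expr → x = 0.00155; check Q = 0.02729

Direction: forward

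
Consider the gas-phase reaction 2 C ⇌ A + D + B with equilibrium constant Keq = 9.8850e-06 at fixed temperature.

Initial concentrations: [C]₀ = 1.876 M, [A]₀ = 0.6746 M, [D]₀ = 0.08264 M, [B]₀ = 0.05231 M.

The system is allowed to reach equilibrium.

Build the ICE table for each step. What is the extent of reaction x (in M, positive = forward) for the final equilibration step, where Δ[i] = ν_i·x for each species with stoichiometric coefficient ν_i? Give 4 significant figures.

Q₀ = 8.2862e-04 vs Keq = 9.8850e-06 ⇒ Q>K, reverse
Step 1:
                   C          A          D          B
  I            1.876     0.6746    0.08264    0.05231
  C           0.1008   -0.05039   -0.05039   -0.05039
  E            1.977     0.6242    0.03225   0.001919
  solve Keq expr → x = -0.05039; check Q = 9.8850e-06

x = -0.05039 M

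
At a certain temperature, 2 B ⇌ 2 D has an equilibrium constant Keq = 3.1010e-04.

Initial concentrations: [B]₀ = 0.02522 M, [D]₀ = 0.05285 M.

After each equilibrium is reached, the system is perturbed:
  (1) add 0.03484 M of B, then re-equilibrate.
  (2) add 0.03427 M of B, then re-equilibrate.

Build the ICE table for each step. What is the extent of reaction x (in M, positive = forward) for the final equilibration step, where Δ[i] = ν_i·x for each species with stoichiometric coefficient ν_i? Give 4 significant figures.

x = 2.9652e-04 M

Q₀ = 4.391 vs Keq = 3.1010e-04 ⇒ Q>K, reverse
Step 1:
                   B          D
  init       0.02522    0.05285
  Δ           0.0515    -0.0515
  eq         0.07672   0.001351
  solve Keq expr → x = -0.02575; check Q = 3.1010e-04
Then add 0.03484 M of B.
Step 2:
                   B          D
  init        0.1116   0.001351
  Δ       -6.0290e-04 6.0290e-04
  eq           0.111   0.001954
  solve Keq expr → x = 3.0145e-04; check Q = 3.1010e-04
Then add 0.03427 M of B.
Step 3:
                   B          D
  init        0.1452   0.001954
  Δ       -5.9304e-04 5.9304e-04
  eq          0.1446   0.002547
  solve Keq expr → x = 2.9652e-04; check Q = 3.1010e-04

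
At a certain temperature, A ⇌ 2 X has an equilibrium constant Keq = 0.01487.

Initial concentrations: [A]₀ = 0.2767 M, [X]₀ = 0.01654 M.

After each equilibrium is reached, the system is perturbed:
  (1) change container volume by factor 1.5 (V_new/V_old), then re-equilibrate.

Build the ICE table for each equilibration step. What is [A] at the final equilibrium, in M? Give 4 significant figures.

Q₀ = 9.8869e-04 vs Keq = 0.01487 ⇒ Q<K, forward
Step 1:
                  A         X
  Initial    0.2767   0.01654
  Change   -0.02247   0.04494
  Equil      0.2542   0.06148
  solve Keq expr → x = 0.02247; check Q = 0.01487
Then change container volume by factor 1.5 (V_new/V_old).
Step 2:
                  A         X
  Initial    0.1695   0.04099
  Change  -0.004287  0.008573
  Equil      0.1652   0.04956
  solve Keq expr → x = 0.004287; check Q = 0.01487

[A]_eq = 0.1652 M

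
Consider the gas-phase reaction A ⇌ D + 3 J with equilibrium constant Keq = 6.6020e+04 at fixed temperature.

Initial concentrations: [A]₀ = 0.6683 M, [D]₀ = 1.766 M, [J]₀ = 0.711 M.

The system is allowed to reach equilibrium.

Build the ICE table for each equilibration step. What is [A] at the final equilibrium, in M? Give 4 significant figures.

Q₀ = 0.9498 vs Keq = 6.6020e+04 ⇒ Q<K, forward
Step 1:
                  A         D         J
  init       0.6683     1.766     0.711
  Δ         -0.6676    0.6676     2.003
  eq      7.3663e-04     2.434     2.714
  solve Keq expr → x = 0.6676; check Q = 6.6020e+04

[A]_eq = 7.3663e-04 M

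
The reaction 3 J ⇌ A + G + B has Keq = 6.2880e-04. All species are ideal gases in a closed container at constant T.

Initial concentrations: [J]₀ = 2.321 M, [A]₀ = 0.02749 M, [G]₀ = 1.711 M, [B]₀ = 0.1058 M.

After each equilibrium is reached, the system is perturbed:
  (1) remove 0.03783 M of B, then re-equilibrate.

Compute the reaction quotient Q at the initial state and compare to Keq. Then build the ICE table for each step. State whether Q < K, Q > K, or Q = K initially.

Q₀ = 3.9800e-04; Q < K (proceeds forward)

Q₀ = 3.9800e-04 vs Keq = 6.2880e-04 ⇒ Q<K, forward
Step 1:
                   J          A          G          B
  I            2.321    0.02749      1.711     0.1058
  C          -0.0309     0.0103     0.0103     0.0103
  E             2.29    0.03779      1.721     0.1161
  solve Keq expr → x = 0.0103; check Q = 6.2880e-04
Then remove 0.03783 M of B.
Step 2:
                   J          A          G          B
  I             2.29    0.03779      1.721    0.07827
  C         -0.02951   0.009835   0.009835   0.009835
  E            2.261    0.04763      1.731    0.08811
  solve Keq expr → x = 0.009835; check Q = 6.2880e-04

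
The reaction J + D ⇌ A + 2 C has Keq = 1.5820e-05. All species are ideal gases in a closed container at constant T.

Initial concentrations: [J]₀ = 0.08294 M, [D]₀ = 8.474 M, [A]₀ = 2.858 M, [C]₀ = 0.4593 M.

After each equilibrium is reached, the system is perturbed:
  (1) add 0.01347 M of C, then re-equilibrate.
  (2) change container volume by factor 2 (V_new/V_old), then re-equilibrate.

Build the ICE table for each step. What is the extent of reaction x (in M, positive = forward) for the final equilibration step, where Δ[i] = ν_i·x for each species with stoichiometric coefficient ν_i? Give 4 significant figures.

x = 4.2046e-04 M

Q₀ = 0.8578 vs Keq = 1.5820e-05 ⇒ Q>K, reverse
Step 1:
                   J          D          A          C
  init       0.08294      8.474      2.858     0.4593
  Δ           0.2276     0.2276    -0.2276    -0.4553
  eq          0.3106      8.702       2.63   0.004032
  solve Keq expr → x = -0.2276; check Q = 1.5820e-05
Then add 0.01347 M of C.
Step 2:
                   J          D          A          C
  init        0.3106      8.702       2.63     0.0175
  Δ          0.00671    0.00671   -0.00671   -0.01342
  eq          0.3173      8.708      2.624   0.004082
  solve Keq expr → x = -0.00671; check Q = 1.5820e-05
Then change container volume by factor 2 (V_new/V_old).
Step 3:
                   J          D          A          C
  init        0.1586      4.354      1.312   0.002041
  Δ       -4.2046e-04 -4.2046e-04 4.2046e-04 8.4092e-04
  eq          0.1582      4.354      1.312   0.002882
  solve Keq expr → x = 4.2046e-04; check Q = 1.5820e-05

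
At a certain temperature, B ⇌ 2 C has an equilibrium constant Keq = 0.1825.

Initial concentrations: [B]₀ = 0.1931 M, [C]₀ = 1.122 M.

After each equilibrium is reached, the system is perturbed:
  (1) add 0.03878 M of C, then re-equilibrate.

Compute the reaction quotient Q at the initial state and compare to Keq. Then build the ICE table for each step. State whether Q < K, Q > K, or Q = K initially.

Q₀ = 6.519; Q > K (proceeds reverse)

Q₀ = 6.519 vs Keq = 0.1825 ⇒ Q>K, reverse
Step 1:
                  B         C
  init       0.1931     1.122
  Δ          0.3969   -0.7939
  eq           0.59    0.3281
  solve Keq expr → x = -0.3969; check Q = 0.1825
Then add 0.03878 M of C.
Step 2:
                  B         C
  init         0.59    0.3669
  Δ         0.01704  -0.03408
  eq         0.6071    0.3329
  solve Keq expr → x = -0.01704; check Q = 0.1825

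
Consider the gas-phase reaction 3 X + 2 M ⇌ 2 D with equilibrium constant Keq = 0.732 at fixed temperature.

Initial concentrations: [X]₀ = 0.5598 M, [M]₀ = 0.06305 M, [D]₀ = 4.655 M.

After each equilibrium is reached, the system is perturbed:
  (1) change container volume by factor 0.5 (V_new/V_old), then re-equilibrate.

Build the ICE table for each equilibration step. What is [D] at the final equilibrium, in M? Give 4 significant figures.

Q₀ = 3.1072e+04 vs Keq = 0.732 ⇒ Q>K, reverse
Step 1:
                   X          M          D
  I           0.5598    0.06305      4.655
  C            1.709      1.139     -1.139
  E            2.269      1.202      3.516
  solve Keq expr → x = -0.5697; check Q = 0.732
Then change container volume by factor 0.5 (V_new/V_old).
Step 2:
                   X          M          D
  I            4.538      2.405      7.031
  C            -1.27    -0.8463     0.8463
  E            3.268      1.558      7.878
  solve Keq expr → x = 0.4232; check Q = 0.732

[D]_eq = 7.878 M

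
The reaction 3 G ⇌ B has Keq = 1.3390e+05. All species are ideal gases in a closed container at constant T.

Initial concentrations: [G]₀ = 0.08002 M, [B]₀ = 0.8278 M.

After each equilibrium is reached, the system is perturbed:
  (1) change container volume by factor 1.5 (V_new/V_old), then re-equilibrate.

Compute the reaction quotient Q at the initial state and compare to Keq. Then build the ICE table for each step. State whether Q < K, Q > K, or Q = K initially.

Q₀ = 1616; Q < K (proceeds forward)

Q₀ = 1616 vs Keq = 1.3390e+05 ⇒ Q<K, forward
Step 1:
                   G          B
  Initial    0.08002     0.8278
  Change    -0.06152    0.02051
  Equil       0.0185     0.8483
  solve Keq expr → x = 0.02051; check Q = 1.3390e+05
Then change container volume by factor 1.5 (V_new/V_old).
Step 2:
                   G          B
  Initial    0.01234     0.5655
  Change    0.003817  -0.001272
  Equil      0.01615     0.5643
  solve Keq expr → x = -0.001272; check Q = 1.3390e+05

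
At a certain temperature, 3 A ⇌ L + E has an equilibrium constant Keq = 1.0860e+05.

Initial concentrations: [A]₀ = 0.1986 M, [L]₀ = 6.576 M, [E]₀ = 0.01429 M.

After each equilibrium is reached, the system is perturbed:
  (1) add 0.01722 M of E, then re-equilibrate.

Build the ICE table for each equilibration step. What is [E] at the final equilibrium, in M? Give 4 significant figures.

Q₀ = 12 vs Keq = 1.0860e+05 ⇒ Q<K, forward
Step 1:
                   A          L          E
  Initial     0.1986      6.576    0.01429
  Change      -0.182    0.06066    0.06066
  Equil      0.01661      6.637    0.07495
  solve Keq expr → x = 0.06066; check Q = 1.0860e+05
Then add 0.01722 M of E.
Step 2:
                   A          L          E
  Initial    0.01661      6.637    0.09217
  Change     0.00116 -3.8665e-04 -3.8665e-04
  Equil      0.01777      6.636    0.09179
  solve Keq expr → x = -3.8665e-04; check Q = 1.0860e+05

[E]_eq = 0.09179 M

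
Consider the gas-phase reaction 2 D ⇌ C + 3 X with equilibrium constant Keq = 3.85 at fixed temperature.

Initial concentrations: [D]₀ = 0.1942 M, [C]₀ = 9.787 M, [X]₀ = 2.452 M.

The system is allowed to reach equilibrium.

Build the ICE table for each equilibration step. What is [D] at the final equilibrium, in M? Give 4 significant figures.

Q₀ = 3826 vs Keq = 3.85 ⇒ Q>K, reverse
Step 1:
                   D          C          X
  Initial     0.1942      9.787      2.452
  Change       1.057    -0.5285     -1.585
  Equil        1.251      9.259     0.8666
  solve Keq expr → x = -0.5285; check Q = 3.85

[D]_eq = 1.251 M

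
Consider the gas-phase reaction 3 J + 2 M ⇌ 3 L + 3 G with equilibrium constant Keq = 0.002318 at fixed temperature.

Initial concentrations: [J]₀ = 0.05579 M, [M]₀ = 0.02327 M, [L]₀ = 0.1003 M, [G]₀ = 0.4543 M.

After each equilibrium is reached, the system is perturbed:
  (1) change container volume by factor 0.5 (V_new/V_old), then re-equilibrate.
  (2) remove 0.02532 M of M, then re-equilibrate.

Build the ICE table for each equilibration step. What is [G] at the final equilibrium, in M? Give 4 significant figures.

[G]_eq = 0.723 M

Q₀ = 1006 vs Keq = 0.002318 ⇒ Q>K, reverse
Step 1:
                   J          M          L          G
  init       0.05579    0.02327     0.1003     0.4543
  Δ          0.09017    0.06012   -0.09017   -0.09017
  eq           0.146    0.08339    0.01013     0.3641
  solve Keq expr → x = -0.03006; check Q = 0.002318
Then change container volume by factor 0.5 (V_new/V_old).
Step 2:
                   J          M          L          G
  init        0.2919     0.1668    0.02025     0.7283
  Δ         0.003727   0.002485  -0.003727  -0.003727
  eq          0.2957     0.1693    0.01652     0.7245
  solve Keq expr → x = -0.001242; check Q = 0.002318
Then remove 0.02532 M of M.
Step 3:
                   J          M          L          G
  init        0.2957     0.1439    0.01652     0.7245
  Δ         0.001515    0.00101  -0.001515  -0.001515
  eq          0.2972     0.1449    0.01501      0.723
  solve Keq expr → x = -5.0501e-04; check Q = 0.002318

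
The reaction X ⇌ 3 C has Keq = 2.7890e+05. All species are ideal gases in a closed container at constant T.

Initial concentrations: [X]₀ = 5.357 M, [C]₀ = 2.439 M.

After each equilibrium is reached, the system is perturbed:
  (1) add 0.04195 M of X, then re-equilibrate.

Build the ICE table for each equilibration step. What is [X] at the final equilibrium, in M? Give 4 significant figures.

[X]_eq = 0.02295 M

Q₀ = 2.708 vs Keq = 2.7890e+05 ⇒ Q<K, forward
Step 1:
                   X          C
  Initial      5.357      2.439
  Change      -5.335         16
  Equil      0.02249      18.44
  solve Keq expr → x = 5.335; check Q = 2.7890e+05
Then add 0.04195 M of X.
Step 2:
                   X          C
  Initial    0.06444      18.44
  Change    -0.04149     0.1245
  Equil      0.02295      18.57
  solve Keq expr → x = 0.04149; check Q = 2.7890e+05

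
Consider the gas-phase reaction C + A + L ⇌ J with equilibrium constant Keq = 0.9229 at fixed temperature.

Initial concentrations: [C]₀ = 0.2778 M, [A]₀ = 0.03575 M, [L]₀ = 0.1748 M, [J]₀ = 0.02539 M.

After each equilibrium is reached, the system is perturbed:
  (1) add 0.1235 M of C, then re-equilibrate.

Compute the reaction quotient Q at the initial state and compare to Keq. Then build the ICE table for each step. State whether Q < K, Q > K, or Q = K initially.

Q₀ = 14.63 vs Keq = 0.9229 ⇒ Q>K, reverse
Step 1:
                    C           A           L           J
  I            0.2778     0.03575      0.1748     0.02539
  C           0.02223     0.02223     0.02223    -0.02223
  E               0.3     0.05798       0.197    0.003163
  solve Keq expr → x = -0.02223; check Q = 0.9229
Then add 0.1235 M of C.
Step 2:
                    C           A           L           J
  I            0.4235     0.05798       0.197    0.003163
  C         -0.001173   -0.001173   -0.001173    0.001173
  E            0.4224      0.0568      0.1959    0.004336
  solve Keq expr → x = 0.001173; check Q = 0.9229

Q₀ = 14.63; Q > K (proceeds reverse)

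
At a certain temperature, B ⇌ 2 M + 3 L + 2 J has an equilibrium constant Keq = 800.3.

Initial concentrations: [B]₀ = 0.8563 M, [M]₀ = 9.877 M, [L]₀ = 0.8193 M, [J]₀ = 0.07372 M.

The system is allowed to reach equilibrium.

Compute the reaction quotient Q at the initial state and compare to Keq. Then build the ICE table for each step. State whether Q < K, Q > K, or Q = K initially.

Q₀ = 0.3405 vs Keq = 800.3 ⇒ Q<K, forward
Step 1:
                   B          M          L          J
  I           0.8563      9.877     0.8193    0.07372
  C          -0.3438     0.6876      1.031     0.6876
  E           0.5125      10.56      1.851     0.7614
  solve Keq expr → x = 0.3438; check Q = 800.3

Q₀ = 0.3405; Q < K (proceeds forward)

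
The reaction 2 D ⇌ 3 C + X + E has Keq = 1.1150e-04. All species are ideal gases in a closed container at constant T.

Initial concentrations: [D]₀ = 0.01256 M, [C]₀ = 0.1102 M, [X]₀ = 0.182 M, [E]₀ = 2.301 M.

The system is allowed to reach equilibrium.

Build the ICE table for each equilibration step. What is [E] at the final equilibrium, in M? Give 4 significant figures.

Q₀ = 3.553 vs Keq = 1.1150e-04 ⇒ Q>K, reverse
Step 1:
                  D         C         X         E
  Initial   0.01256    0.1102     0.182     2.301
  Change    0.06509  -0.09764  -0.03255  -0.03255
  Equil     0.07765   0.01256    0.1495     2.268
  solve Keq expr → x = -0.03255; check Q = 1.1150e-04

[E]_eq = 2.268 M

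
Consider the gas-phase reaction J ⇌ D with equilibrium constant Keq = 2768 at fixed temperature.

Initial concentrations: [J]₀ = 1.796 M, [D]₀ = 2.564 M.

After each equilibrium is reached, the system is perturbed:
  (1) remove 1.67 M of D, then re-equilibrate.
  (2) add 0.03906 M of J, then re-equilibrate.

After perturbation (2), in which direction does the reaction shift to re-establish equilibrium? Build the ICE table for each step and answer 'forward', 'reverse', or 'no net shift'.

Q₀ = 1.428 vs Keq = 2768 ⇒ Q<K, forward
Step 1:
                  J         D
  init        1.796     2.564
  Δ          -1.794     1.794
  eq       0.001575     4.358
  solve Keq expr → x = 1.794; check Q = 2768
Then remove 1.67 M of D.
Step 2:
                  J         D
  init     0.001575     2.688
  Δ       -6.0311e-04 6.0311e-04
  eq      9.7147e-04     2.689
  solve Keq expr → x = 6.0311e-04; check Q = 2768
Then add 0.03906 M of J.
Step 3:
                  J         D
  init      0.04003     2.689
  Δ        -0.03905   0.03905
  eq      9.8558e-04     2.728
  solve Keq expr → x = 0.03905; check Q = 2768

Direction: forward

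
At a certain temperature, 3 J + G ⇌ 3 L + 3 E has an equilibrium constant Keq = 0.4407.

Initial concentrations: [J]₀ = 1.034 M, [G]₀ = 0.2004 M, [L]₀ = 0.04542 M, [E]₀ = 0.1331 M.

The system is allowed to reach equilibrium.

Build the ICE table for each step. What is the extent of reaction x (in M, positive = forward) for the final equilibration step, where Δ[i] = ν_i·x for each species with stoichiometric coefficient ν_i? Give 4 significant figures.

x = 0.1246 M

Q₀ = 9.9728e-07 vs Keq = 0.4407 ⇒ Q<K, forward
Step 1:
                    J           G           L           E
  Initial       1.034      0.2004     0.04542      0.1331
  Change      -0.3739     -0.1246      0.3739      0.3739
  Equil        0.6601     0.07577      0.4193       0.507
  solve Keq expr → x = 0.1246; check Q = 0.4407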